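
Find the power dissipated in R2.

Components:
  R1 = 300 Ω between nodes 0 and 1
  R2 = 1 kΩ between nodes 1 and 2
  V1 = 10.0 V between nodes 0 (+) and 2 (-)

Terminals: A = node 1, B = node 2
Nodal analysis, taking node 2 as the 0 V reference.
Source V1 fixes V_0 = 10 V.
KCL at each unknown node (sum of currents leaving = 0; resistances in Ω):
  Node 1: (V_1 - 10)/300 + (V_1 - 0)/1000 = 0
Collecting terms: 0.004333 × V_1 = 0.03333  =>  V_1 = 7.692 V
I_R2 = (V_1 - V_2)/R2 = (7.692 - 0)/1000 = 0.007692 A
P_R2 = I_R2² × R2 = (0.007692)² × 1000 = 0.05917 W

Final answer: 0.05917 W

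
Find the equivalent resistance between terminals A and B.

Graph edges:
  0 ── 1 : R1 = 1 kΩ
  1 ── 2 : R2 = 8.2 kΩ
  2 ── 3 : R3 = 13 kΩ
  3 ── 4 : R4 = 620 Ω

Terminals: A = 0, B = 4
Reduce the network between node 0 (A) and node 4 (B) by series/parallel combination:
  Rs1 = R1 + R2 (series, joined only at node 1) = 1000 + 8200 = 9200 Ω
  Rs2 = R3 + Rs1 (series, joined only at node 2) = 13000 + 9200 = 22200 Ω
  Rs3 = R4 + Rs2 (series, joined only at node 3) = 620 + 22200 = 22820 Ω
R_eq = 22.82 kΩ

Final answer: 22.82 kΩ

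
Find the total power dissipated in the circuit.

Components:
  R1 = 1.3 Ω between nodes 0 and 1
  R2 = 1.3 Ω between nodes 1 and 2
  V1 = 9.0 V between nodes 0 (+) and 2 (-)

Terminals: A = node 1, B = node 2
Nodal analysis, taking node 2 as the 0 V reference.
Source V1 fixes V_0 = 9 V.
KCL at each unknown node (sum of currents leaving = 0; resistances in Ω):
  Node 1: (V_1 - 9)/1.3 + (V_1 - 0)/1.3 = 0
Collecting terms: 1.538 × V_1 = 6.923  =>  V_1 = 4.5 V
Power in each resistor, P = (ΔV)²/R:
  P_R1 = (9 - 4.5)²/1.3 = 15.58 W
  P_R2 = (4.5 - 0)²/1.3 = 15.58 W
P_total = P_R1 + P_R2 = 31.15 W

Final answer: 31.15 W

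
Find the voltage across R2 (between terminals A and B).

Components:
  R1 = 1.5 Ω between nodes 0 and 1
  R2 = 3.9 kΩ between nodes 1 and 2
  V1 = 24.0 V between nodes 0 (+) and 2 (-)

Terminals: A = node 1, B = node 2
R1 and R2 are in series across V1 (node 0 → node 1 → node 2), and the output A–B is taken across R2, so this is a voltage divider.
Series current: I = V1/(R1 + R2) = 24/(1.5 + 3900) = 24/3902 = 0.006151 A
V_R2 = I × R2 = V1 × R2/(R1 + R2) = 24 × 3900/3902 = 23.99 V

Final answer: 23.99 V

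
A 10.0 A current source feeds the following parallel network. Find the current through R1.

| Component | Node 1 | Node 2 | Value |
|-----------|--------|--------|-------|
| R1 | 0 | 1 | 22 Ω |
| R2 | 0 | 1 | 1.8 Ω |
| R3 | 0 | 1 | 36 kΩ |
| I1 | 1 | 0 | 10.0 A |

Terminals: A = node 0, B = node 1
All resistors sit directly between nodes 0 and 1, so they are in parallel and share one voltage V; the full source current 10 A splits among them.
1/R_par = 1/22 + 1/1.8 + 1/36000 = 0.601 S  =>  R_par = 1.664 Ω
V = I × R_par = 10 × 1.664 = 16.64 V
I_R1 = V/R1 = 16.64/22 = 0.7563 A

Final answer: 0.7563 A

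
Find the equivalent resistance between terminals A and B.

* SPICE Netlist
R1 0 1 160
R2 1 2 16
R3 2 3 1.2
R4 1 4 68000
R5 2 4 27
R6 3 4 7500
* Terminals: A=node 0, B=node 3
The network is not a plain series/parallel combination. Inject a 1 A test current into terminal A (node 0) and return it from terminal B (node 3); then R_eq = V_A / (1 A).
Nodal analysis, taking node 3 as the 0 V reference.
Current source I_test pushes 1 A into node 0 and draws it out of node 3.
KCL at each unknown node (sum of currents leaving = 0; resistances in Ω):
  Node 0: (V_0 - V_1)/160 - 1 = 0
  Node 1: (V_1 - V_0)/160 + (V_1 - V_2)/16 + (V_1 - V_4)/68000 = 0
  Node 2: (V_2 - V_1)/16 + (V_2 - 0)/1.2 + (V_2 - V_4)/27 = 0
  Node 4: (V_4 - V_1)/68000 + (V_4 - V_2)/27 + (V_4 - 0)/7500 = 0
Collecting terms (coefficients in siemens):
  0.00625·V_0 - 0.00625·V_1 = 1
  0.06876·V_1 - 0.00625·V_0 - 0.0625·V_2 - 0.00001471·V_4 = 0
  0.9329·V_2 - 0.0625·V_1 - 0.03704·V_4 = 0
  0.03719·V_4 - 0.00001471·V_1 - 0.03704·V_2 = 0
Solving these 4 simultaneous equations (Gaussian elimination) gives:
  V_0 = 177.2 V, V_1 = 17.2 V, V_2 = 1.2 V, V_4 = 1.202 V
R_eq = V_0 / 1 A = 177.2 Ω

Final answer: 177.2 Ω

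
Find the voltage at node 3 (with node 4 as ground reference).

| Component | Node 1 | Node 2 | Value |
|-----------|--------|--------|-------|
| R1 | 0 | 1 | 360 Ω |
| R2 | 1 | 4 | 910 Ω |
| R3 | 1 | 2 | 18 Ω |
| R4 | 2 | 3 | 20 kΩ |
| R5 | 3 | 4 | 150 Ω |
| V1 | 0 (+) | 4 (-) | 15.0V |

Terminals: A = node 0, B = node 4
Nodal analysis, taking node 4 as the 0 V reference.
Source V1 fixes V_0 = 15 V.
KCL at each unknown node (sum of currents leaving = 0; resistances in Ω):
  Node 1: (V_1 - 15)/360 + (V_1 - 0)/910 + (V_1 - V_2)/18 = 0
  Node 2: (V_2 - V_1)/18 + (V_2 - V_3)/20000 = 0
  Node 3: (V_3 - V_2)/20000 + (V_3 - 0)/150 = 0
Collecting terms (coefficients in siemens):
  0.05943·V_1 - 0.05556·V_2 = 0.04167
  0.05561·V_2 - 0.05556·V_1 - 0.00005·V_3 = 0
  0.006717·V_3 - 0.00005·V_2 = 0
Solving these 3 simultaneous equations (Gaussian elimination) gives:
  V_1 = 10.61 V, V_2 = 10.6 V, V_3 = 0.07893 V
The requested potential is V_3 = 0.07893 V.

Final answer: V_3 = 0.07893 V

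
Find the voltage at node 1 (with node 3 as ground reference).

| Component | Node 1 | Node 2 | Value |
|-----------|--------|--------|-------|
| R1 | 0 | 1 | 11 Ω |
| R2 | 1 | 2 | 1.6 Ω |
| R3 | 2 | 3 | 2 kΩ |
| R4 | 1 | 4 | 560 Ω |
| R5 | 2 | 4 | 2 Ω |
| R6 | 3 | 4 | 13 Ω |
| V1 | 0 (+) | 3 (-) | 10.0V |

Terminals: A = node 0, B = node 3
Nodal analysis, taking node 3 as the 0 V reference.
Source V1 fixes V_0 = 10 V.
KCL at each unknown node (sum of currents leaving = 0; resistances in Ω):
  Node 1: (V_1 - 10)/11 + (V_1 - V_2)/1.6 + (V_1 - V_4)/560 = 0
  Node 2: (V_2 - V_1)/1.6 + (V_2 - 0)/2000 + (V_2 - V_4)/2 = 0
  Node 4: (V_4 - V_1)/560 + (V_4 - V_2)/2 + (V_4 - 0)/13 = 0
Collecting terms (coefficients in siemens):
  0.7177·V_1 - 0.625·V_2 - 0.001786·V_4 = 0.9091
  1.125·V_2 - 0.625·V_1 - 0.5·V_4 = 0
  0.5787·V_4 - 0.001786·V_1 - 0.5·V_2 = 0
Solving these 3 simultaneous equations (Gaussian elimination) gives:
  V_1 = 5.995 V, V_2 = 5.416 V, V_4 = 4.698 V
The requested potential is V_1 = 5.995 V.

Final answer: V_1 = 5.995 V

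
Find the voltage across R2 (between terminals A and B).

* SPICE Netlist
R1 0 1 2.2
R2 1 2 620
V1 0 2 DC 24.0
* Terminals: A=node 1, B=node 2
R1 and R2 are in series across V1 (node 0 → node 1 → node 2), and the output A–B is taken across R2, so this is a voltage divider.
Series current: I = V1/(R1 + R2) = 24/(2.2 + 620) = 24/622.2 = 0.03857 A
V_R2 = I × R2 = V1 × R2/(R1 + R2) = 24 × 620/622.2 = 23.92 V

Final answer: 23.92 V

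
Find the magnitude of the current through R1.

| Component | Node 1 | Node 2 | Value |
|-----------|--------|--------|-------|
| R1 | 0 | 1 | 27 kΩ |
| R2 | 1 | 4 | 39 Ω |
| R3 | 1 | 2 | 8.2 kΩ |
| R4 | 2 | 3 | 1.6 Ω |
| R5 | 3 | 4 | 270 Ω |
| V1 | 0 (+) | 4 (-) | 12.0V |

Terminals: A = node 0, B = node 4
Nodal analysis, taking node 4 as the 0 V reference.
Source V1 fixes V_0 = 12 V.
KCL at each unknown node (sum of currents leaving = 0; resistances in Ω):
  Node 1: (V_1 - 12)/27000 + (V_1 - 0)/39 + (V_1 - V_2)/8200 = 0
  Node 2: (V_2 - V_1)/8200 + (V_2 - V_3)/1.6 = 0
  Node 3: (V_3 - V_2)/1.6 + (V_3 - 0)/270 = 0
Collecting terms (coefficients in siemens):
  0.0258·V_1 - 0.000122·V_2 = 0.0004444
  0.6251·V_2 - 0.000122·V_1 - 0.625·V_3 = 0
  0.6287·V_3 - 0.625·V_2 = 0
Solving these 3 simultaneous equations (Gaussian elimination) gives:
  V_1 = 0.01723 V, V_2 = 0.0005524 V, V_3 = 0.0005491 V
I_R1 = (V_0 - V_1)/R1 = (12 - 0.01723)/27000 = 0.0004438 A
|I_R1| = 0.0004438 A

Final answer: |I_R1| = 0.0004438 A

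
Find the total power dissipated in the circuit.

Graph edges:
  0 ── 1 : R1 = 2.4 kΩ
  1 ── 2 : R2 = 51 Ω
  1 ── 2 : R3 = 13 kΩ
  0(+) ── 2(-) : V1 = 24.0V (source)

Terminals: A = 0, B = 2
Nodal analysis, taking node 2 as the 0 V reference.
Source V1 fixes V_0 = 24 V.
KCL at each unknown node (sum of currents leaving = 0; resistances in Ω):
  Node 1: (V_1 - 24)/2400 + (V_1 - 0)/51 + (V_1 - 0)/13000 = 0
Collecting terms: 0.0201 × V_1 = 0.01  =>  V_1 = 0.4975 V
Power in each resistor, P = (ΔV)²/R:
  P_R1 = (24 - 0.4975)²/2400 = 0.2302 W
  P_R2 = (0.4975 - 0)²/51 = 0.004853 W
  P_R3 = (0.4975 - 0)²/13000 = 0.00001904 W
P_total = P_R1 + P_R2 + P_R3 = 0.235 W

Final answer: 0.235 W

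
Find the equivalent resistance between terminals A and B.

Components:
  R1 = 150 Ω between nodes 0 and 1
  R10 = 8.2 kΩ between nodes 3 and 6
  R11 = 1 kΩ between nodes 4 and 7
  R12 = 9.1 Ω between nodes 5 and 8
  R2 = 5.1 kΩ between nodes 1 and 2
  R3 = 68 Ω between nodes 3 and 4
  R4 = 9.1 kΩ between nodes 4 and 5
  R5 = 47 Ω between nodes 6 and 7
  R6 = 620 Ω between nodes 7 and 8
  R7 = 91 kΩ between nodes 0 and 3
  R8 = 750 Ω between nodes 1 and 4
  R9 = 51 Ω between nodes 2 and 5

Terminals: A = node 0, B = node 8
The network is not a plain series/parallel combination. Inject a 1 A test current into terminal A (node 0) and return it from terminal B (node 8); then R_eq = V_A / (1 A).
Nodal analysis, taking node 8 as the 0 V reference.
Current source I_test pushes 1 A into node 0 and draws it out of node 8.
KCL at each unknown node (sum of currents leaving = 0; resistances in Ω):
  Node 0: (V_0 - V_1)/150 + (V_0 - V_3)/91000 - 1 = 0
  Node 1: (V_1 - V_0)/150 + (V_1 - V_2)/5100 + (V_1 - V_4)/750 = 0
  Node 2: (V_2 - V_1)/5100 + (V_2 - V_5)/51 = 0
  Node 3: (V_3 - V_0)/91000 + (V_3 - V_4)/68 + (V_3 - V_6)/8200 = 0
  Node 4: (V_4 - V_1)/750 + (V_4 - V_3)/68 + (V_4 - V_5)/9100 + (V_4 - V_7)/1000 = 0
  Node 5: (V_5 - V_2)/51 + (V_5 - V_4)/9100 + (V_5 - 0)/9.1 = 0
  Node 6: (V_6 - V_3)/8200 + (V_6 - V_7)/47 = 0
  Node 7: (V_7 - V_4)/1000 + (V_7 - V_6)/47 + (V_7 - 0)/620 = 0
Collecting terms (coefficients in siemens):
  0.006678·V_0 - 0.006667·V_1 - 0.00001099·V_3 = 1
  0.008196·V_1 - 0.006667·V_0 - 0.0001961·V_2 - 0.001333·V_4 = 0
  0.0198·V_2 - 0.0001961·V_1 - 0.01961·V_5 = 0
  0.01484·V_3 - 0.00001099·V_0 - 0.01471·V_4 - 0.000122·V_6 = 0
  0.01715·V_4 - 0.001333·V_1 - 0.01471·V_3 - 0.0001099·V_5 - 0.001·V_7 = 0
  0.1296·V_5 - 0.01961·V_2 - 0.0001099·V_4 = 0
  0.0214·V_6 - 0.000122·V_3 - 0.02128·V_7 = 0
  0.02389·V_7 - 0.001·V_4 - 0.02128·V_6 = 0
Solving these 8 simultaneous equations (Gaussian elimination) gives:
  V_0 = 1611 V, V_1 = 1462 V, V_2 = 17.95 V, V_3 = 926.2 V
  V_4 = 930.2 V, V_5 = 3.504 V, V_6 = 384.4 V, V_7 = 381.3 V
R_eq = V_0 / 1 A = 1611 Ω = 1.611 kΩ

Final answer: 1.611 kΩ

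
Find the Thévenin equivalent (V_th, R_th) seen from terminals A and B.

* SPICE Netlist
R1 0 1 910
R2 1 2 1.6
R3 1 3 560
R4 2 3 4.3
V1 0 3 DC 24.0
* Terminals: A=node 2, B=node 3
Step 1 — V_th is the open-circuit voltage V_A - V_B (nothing connected across the terminals).
Nodal analysis, taking node 3 as the 0 V reference.
Source V1 fixes V_0 = 24 V.
KCL at each unknown node (sum of currents leaving = 0; resistances in Ω):
  Node 1: (V_1 - 24)/910 + (V_1 - V_2)/1.6 + (V_1 - 0)/560 = 0
  Node 2: (V_2 - V_1)/1.6 + (V_2 - 0)/4.3 = 0
Collecting terms (coefficients in siemens):
  0.6279·V_1 - 0.625·V_2 = 0.02637
  0.8576·V_2 - 0.625·V_1 = 0
Determinant D = (0.6279)(0.8576) - (-0.625)(-0.625) = 0.1478
V_1 = [(0.02637)(0.8576) - (-0.625)(0)]/D = 0.153 V
V_2 = [(0.6279)(0) - (0.02637)(-0.625)]/D = 0.1115 V
V_th = V_2 - V_3 = 0.1115 - 0 = 0.1115 V
Step 2 — R_th: zero the source — replace V1 by a short circuit (node 3 merges into node 0) — and find the resistance seen between A (node 2) and B (node 0).
Reduce the network between node 2 (A) and node 0 (B) by series/parallel combination:
  Rp1 = R1 ‖ R3 (parallel, both between nodes 0 and 1) = 1/(1/910 + 1/560) = 346.7 Ω
  Rs1 = R2 + Rp1 (series, joined only at node 1) = 1.6 + 346.7 = 348.3 Ω
  Rp2 = R4 ‖ Rs1 (parallel, both between nodes 0 and 2) = 1/(1/4.3 + 1/348.3) = 4.248 Ω
R_th = 4.248 Ω

Final answer: V_th = 0.1115 V, R_th = 4.248 Ω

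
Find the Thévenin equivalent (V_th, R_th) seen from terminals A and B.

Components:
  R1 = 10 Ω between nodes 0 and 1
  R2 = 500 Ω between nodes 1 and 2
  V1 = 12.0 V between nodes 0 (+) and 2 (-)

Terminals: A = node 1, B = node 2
Step 1 — V_th is the open-circuit voltage V_A - V_B (nothing connected across the terminals).
Nodal analysis, taking node 2 as the 0 V reference.
Source V1 fixes V_0 = 12 V.
KCL at each unknown node (sum of currents leaving = 0; resistances in Ω):
  Node 1: (V_1 - 12)/10 + (V_1 - 0)/500 = 0
Collecting terms: 0.102 × V_1 = 1.2  =>  V_1 = 11.76 V
V_th = V_1 - V_2 = 11.76 - 0 = 11.76 V
Step 2 — R_th: zero the source — replace V1 by a short circuit (node 2 merges into node 0) — and find the resistance seen between A (node 1) and B (node 0).
Reduce the network between node 1 (A) and node 0 (B) by series/parallel combination:
  Rp1 = R1 ‖ R2 (parallel, both between nodes 0 and 1) = 1/(1/10 + 1/500) = 9.804 Ω
R_th = 9.804 Ω

Final answer: V_th = 11.76 V, R_th = 9.804 Ω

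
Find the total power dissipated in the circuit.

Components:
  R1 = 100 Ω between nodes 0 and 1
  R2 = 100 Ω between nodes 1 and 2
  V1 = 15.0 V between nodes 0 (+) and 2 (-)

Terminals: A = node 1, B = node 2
Nodal analysis, taking node 2 as the 0 V reference.
Source V1 fixes V_0 = 15 V.
KCL at each unknown node (sum of currents leaving = 0; resistances in Ω):
  Node 1: (V_1 - 15)/100 + (V_1 - 0)/100 = 0
Collecting terms: 0.02 × V_1 = 0.15  =>  V_1 = 7.5 V
Power in each resistor, P = (ΔV)²/R:
  P_R1 = (15 - 7.5)²/100 = 0.5625 W
  P_R2 = (7.5 - 0)²/100 = 0.5625 W
P_total = P_R1 + P_R2 = 1.125 W

Final answer: 1.125 W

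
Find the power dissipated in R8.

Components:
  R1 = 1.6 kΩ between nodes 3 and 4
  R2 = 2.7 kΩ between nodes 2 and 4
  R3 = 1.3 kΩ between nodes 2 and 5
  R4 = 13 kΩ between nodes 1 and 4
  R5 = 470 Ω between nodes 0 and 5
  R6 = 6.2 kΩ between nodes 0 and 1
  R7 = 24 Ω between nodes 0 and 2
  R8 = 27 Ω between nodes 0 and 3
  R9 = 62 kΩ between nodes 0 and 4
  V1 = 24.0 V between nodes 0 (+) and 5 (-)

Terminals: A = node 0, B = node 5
Nodal analysis, taking node 5 as the 0 V reference.
Source V1 fixes V_0 = 24 V.
KCL at each unknown node (sum of currents leaving = 0; resistances in Ω):
  Node 1: (V_1 - V_4)/13000 + (V_1 - 24)/6200 = 0
  Node 2: (V_2 - V_4)/2700 + (V_2 - 0)/1300 + (V_2 - 24)/24 = 0
  Node 3: (V_3 - V_4)/1600 + (V_3 - 24)/27 = 0
  Node 4: (V_4 - V_3)/1600 + (V_4 - V_2)/2700 + (V_4 - V_1)/13000 + (V_4 - 24)/62000 = 0
Collecting terms (coefficients in siemens):
  0.0002382·V_1 - 0.00007692·V_4 = 0.003871
  0.04281·V_2 - 0.0003704·V_4 = 1
  0.03766·V_3 - 0.000625·V_4 = 0.8889
  0.001088·V_4 - 0.00007692·V_1 - 0.0003704·V_2 - 0.000625·V_3 = 0.0003871
Solving these 4 simultaneous equations (Gaussian elimination) gives:
  V_1 = 23.95 V, V_2 = 23.57 V, V_3 = 24 V, V_4 = 23.85 V
I_R8 = (V_0 - V_3)/R8 = (24 - 24)/27 = 0.0000935 A
P_R8 = I_R8² × R8 = (0.0000935)² × 27 = 0.000000236 W

Final answer: 2.36e-07 W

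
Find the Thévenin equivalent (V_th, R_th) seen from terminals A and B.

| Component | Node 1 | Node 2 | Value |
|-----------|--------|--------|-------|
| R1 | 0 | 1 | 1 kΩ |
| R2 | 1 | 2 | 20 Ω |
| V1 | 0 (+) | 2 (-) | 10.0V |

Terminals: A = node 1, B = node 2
Step 1 — V_th is the open-circuit voltage V_A - V_B (nothing connected across the terminals).
Nodal analysis, taking node 2 as the 0 V reference.
Source V1 fixes V_0 = 10 V.
KCL at each unknown node (sum of currents leaving = 0; resistances in Ω):
  Node 1: (V_1 - 10)/1000 + (V_1 - 0)/20 = 0
Collecting terms: 0.051 × V_1 = 0.01  =>  V_1 = 0.1961 V
V_th = V_1 - V_2 = 0.1961 - 0 = 0.1961 V
Step 2 — R_th: zero the source — replace V1 by a short circuit (node 2 merges into node 0) — and find the resistance seen between A (node 1) and B (node 0).
Reduce the network between node 1 (A) and node 0 (B) by series/parallel combination:
  Rp1 = R1 ‖ R2 (parallel, both between nodes 0 and 1) = 1/(1/1000 + 1/20) = 19.61 Ω
R_th = 19.61 Ω

Final answer: V_th = 0.1961 V, R_th = 19.61 Ω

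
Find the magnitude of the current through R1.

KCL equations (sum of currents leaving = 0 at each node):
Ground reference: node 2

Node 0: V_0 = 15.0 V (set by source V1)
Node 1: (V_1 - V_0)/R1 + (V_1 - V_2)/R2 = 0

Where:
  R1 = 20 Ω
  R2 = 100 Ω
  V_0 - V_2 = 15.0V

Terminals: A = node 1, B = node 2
Nodal analysis, taking node 2 as the 0 V reference.
Source V1 fixes V_0 = 15 V.
KCL at each unknown node (sum of currents leaving = 0; resistances in Ω):
  Node 1: (V_1 - 15)/20 + (V_1 - 0)/100 = 0
Collecting terms: 0.06 × V_1 = 0.75  =>  V_1 = 12.5 V
I_R1 = (V_0 - V_1)/R1 = (15 - 12.5)/20 = 0.125 A
|I_R1| = 0.125 A

Final answer: |I_R1| = 0.125 A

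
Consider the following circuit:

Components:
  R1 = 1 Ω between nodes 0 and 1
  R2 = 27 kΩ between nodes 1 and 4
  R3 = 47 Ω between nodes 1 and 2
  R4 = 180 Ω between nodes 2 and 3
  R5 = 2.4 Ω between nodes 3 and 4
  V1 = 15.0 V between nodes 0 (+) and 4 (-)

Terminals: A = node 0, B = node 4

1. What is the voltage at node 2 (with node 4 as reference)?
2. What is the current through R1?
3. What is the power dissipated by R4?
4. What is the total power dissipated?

Nodal analysis, taking node 4 as the 0 V reference.
Source V1 fixes V_0 = 15 V.
KCL at each unknown node (sum of currents leaving = 0; resistances in Ω):
  Node 1: (V_1 - 15)/1 + (V_1 - 0)/27000 + (V_1 - V_2)/47 = 0
  Node 2: (V_2 - V_1)/47 + (V_2 - V_3)/180 = 0
  Node 3: (V_3 - V_2)/180 + (V_3 - 0)/2.4 = 0
Collecting terms (coefficients in siemens):
  1.021·V_1 - 0.02128·V_2 = 15
  0.02683·V_2 - 0.02128·V_1 - 0.005556·V_3 = 0
  0.4222·V_3 - 0.005556·V_2 = 0
Solving these 3 simultaneous equations (Gaussian elimination) gives:
  V_1 = 14.93 V, V_2 = 11.87 V, V_3 = 0.1562 V
Part 1:
  Read off the nodal solution: V_2 = 11.87 V
Part 2:
  I_R1 = (V_0 - V_1)/R1 = (15 - 14.93)/1 = 0.06565 A
  Magnitude: I_R1 = 0.06565 A
Part 3:
  I_R4 = (V_2 - V_3)/R4 = (11.87 - 0.1562)/180 = 0.0651 A
  P_R4 = I_R4² × R4 = (0.0651)² × 180 = 0.7629 W
Part 4:
  Power in each resistor, P = (ΔV)²/R:
    P_R1 = (15 - 14.93)²/1 = 0.004311 W
    P_R2 = (14.93 - 0)²/27000 = 0.008261 W
    P_R3 = (14.93 - 11.87)²/47 = 0.1992 W
    P_R4 = (11.87 - 0.1562)²/180 = 0.7629 W
    P_R5 = (0.1562 - 0)²/2.4 = 0.01017 W
  P_total = P_R1 + P_R2 + P_R3 + P_R4 + P_R5 = 0.9848 W

Final answers:
1. V_2 = 11.87 V
2. I_R1 = 0.06565 A
3. P_R4 = 0.7629 W
4. P_total = 0.9848 W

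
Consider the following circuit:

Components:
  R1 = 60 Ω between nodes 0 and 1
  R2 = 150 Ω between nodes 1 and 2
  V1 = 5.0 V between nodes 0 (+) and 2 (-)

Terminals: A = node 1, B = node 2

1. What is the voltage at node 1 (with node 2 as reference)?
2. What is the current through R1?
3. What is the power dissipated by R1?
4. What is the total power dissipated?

Nodal analysis, taking node 2 as the 0 V reference.
Source V1 fixes V_0 = 5 V.
KCL at each unknown node (sum of currents leaving = 0; resistances in Ω):
  Node 1: (V_1 - 5)/60 + (V_1 - 0)/150 = 0
Collecting terms: 0.02333 × V_1 = 0.08333  =>  V_1 = 3.571 V
Part 1:
  Read off the nodal solution: V_1 = 3.571 V
Part 2:
  I_R1 = (V_0 - V_1)/R1 = (5 - 3.571)/60 = 0.02381 A
  Magnitude: I_R1 = 0.02381 A
Part 3:
  I_R1 = (V_0 - V_1)/R1 = (5 - 3.571)/60 = 0.02381 A
  P_R1 = I_R1² × R1 = (0.02381)² × 60 = 0.03401 W
Part 4:
  Power in each resistor, P = (ΔV)²/R:
    P_R1 = (5 - 3.571)²/60 = 0.03401 W
    P_R2 = (3.571 - 0)²/150 = 0.08503 W
  P_total = P_R1 + P_R2 = 0.119 W

Final answers:
1. V_1 = 3.571 V
2. I_R1 = 0.02381 A
3. P_R1 = 0.03401 W
4. P_total = 0.119 W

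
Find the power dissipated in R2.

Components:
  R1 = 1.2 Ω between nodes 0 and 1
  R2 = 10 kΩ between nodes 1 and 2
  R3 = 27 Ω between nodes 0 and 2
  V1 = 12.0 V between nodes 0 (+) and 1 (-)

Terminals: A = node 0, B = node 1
Nodal analysis, taking node 1 as the 0 V reference.
Source V1 fixes V_0 = 12 V.
KCL at each unknown node (sum of currents leaving = 0; resistances in Ω):
  Node 2: (V_2 - 0)/10000 + (V_2 - 12)/27 = 0
Collecting terms: 0.03714 × V_2 = 0.4444  =>  V_2 = 11.97 V
I_R2 = (V_1 - V_2)/R2 = (0 - 11.97)/10000 = -0.001197 A
P_R2 = I_R2² × R2 = (-0.001197)² × 10000 = 0.01432 W

Final answer: 0.01432 W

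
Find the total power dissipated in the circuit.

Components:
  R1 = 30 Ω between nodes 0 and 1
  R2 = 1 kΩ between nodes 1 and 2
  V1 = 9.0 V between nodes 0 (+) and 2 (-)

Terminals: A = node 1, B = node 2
Nodal analysis, taking node 2 as the 0 V reference.
Source V1 fixes V_0 = 9 V.
KCL at each unknown node (sum of currents leaving = 0; resistances in Ω):
  Node 1: (V_1 - 9)/30 + (V_1 - 0)/1000 = 0
Collecting terms: 0.03433 × V_1 = 0.3  =>  V_1 = 8.738 V
Power in each resistor, P = (ΔV)²/R:
  P_R1 = (9 - 8.738)²/30 = 0.002291 W
  P_R2 = (8.738 - 0)²/1000 = 0.07635 W
P_total = P_R1 + P_R2 = 0.07864 W

Final answer: 0.07864 W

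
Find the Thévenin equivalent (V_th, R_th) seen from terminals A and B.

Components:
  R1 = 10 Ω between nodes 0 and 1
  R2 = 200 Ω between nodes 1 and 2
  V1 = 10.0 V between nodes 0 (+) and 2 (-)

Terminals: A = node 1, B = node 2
Step 1 — V_th is the open-circuit voltage V_A - V_B (nothing connected across the terminals).
Nodal analysis, taking node 2 as the 0 V reference.
Source V1 fixes V_0 = 10 V.
KCL at each unknown node (sum of currents leaving = 0; resistances in Ω):
  Node 1: (V_1 - 10)/10 + (V_1 - 0)/200 = 0
Collecting terms: 0.105 × V_1 = 1  =>  V_1 = 9.524 V
V_th = V_1 - V_2 = 9.524 - 0 = 9.524 V
Step 2 — R_th: zero the source — replace V1 by a short circuit (node 2 merges into node 0) — and find the resistance seen between A (node 1) and B (node 0).
Reduce the network between node 1 (A) and node 0 (B) by series/parallel combination:
  Rp1 = R1 ‖ R2 (parallel, both between nodes 0 and 1) = 1/(1/10 + 1/200) = 9.524 Ω
R_th = 9.524 Ω

Final answer: V_th = 9.524 V, R_th = 9.524 Ω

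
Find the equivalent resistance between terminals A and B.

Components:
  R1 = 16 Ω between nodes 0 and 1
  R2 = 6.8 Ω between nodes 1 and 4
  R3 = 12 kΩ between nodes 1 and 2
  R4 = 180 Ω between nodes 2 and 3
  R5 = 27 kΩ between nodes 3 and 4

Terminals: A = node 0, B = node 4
Reduce the network between node 0 (A) and node 4 (B) by series/parallel combination:
  Rs1 = R3 + R4 (series, joined only at node 2) = 12000 + 180 = 12180 Ω
  Rs2 = R5 + Rs1 (series, joined only at node 3) = 27000 + 12180 = 39180 Ω
  Rp1 = R2 ‖ Rs2 (parallel, both between nodes 1 and 4) = 1/(1/6.8 + 1/39180) = 6.799 Ω
  Rs3 = R1 + Rp1 (series, joined only at node 1) = 16 + 6.799 = 22.8 Ω
R_eq = 22.8 Ω

Final answer: 22.8 Ω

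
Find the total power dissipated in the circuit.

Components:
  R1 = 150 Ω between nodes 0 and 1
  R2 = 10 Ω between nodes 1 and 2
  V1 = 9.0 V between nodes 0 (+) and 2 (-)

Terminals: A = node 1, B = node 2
Nodal analysis, taking node 2 as the 0 V reference.
Source V1 fixes V_0 = 9 V.
KCL at each unknown node (sum of currents leaving = 0; resistances in Ω):
  Node 1: (V_1 - 9)/150 + (V_1 - 0)/10 = 0
Collecting terms: 0.1067 × V_1 = 0.06  =>  V_1 = 0.5625 V
Power in each resistor, P = (ΔV)²/R:
  P_R1 = (9 - 0.5625)²/150 = 0.4746 W
  P_R2 = (0.5625 - 0)²/10 = 0.03164 W
P_total = P_R1 + P_R2 = 0.5062 W

Final answer: 0.5062 W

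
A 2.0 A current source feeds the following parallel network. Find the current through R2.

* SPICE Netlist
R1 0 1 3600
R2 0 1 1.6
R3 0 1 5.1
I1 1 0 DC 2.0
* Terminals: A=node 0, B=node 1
All resistors sit directly between nodes 0 and 1, so they are in parallel and share one voltage V; the full source current 2 A splits among them.
1/R_par = 1/3600 + 1/1.6 + 1/5.1 = 0.8214 S  =>  R_par = 1.217 Ω
V = I × R_par = 2 × 1.217 = 2.435 V
I_R2 = V/R2 = 2.435/1.6 = 1.522 A

Final answer: 1.522 A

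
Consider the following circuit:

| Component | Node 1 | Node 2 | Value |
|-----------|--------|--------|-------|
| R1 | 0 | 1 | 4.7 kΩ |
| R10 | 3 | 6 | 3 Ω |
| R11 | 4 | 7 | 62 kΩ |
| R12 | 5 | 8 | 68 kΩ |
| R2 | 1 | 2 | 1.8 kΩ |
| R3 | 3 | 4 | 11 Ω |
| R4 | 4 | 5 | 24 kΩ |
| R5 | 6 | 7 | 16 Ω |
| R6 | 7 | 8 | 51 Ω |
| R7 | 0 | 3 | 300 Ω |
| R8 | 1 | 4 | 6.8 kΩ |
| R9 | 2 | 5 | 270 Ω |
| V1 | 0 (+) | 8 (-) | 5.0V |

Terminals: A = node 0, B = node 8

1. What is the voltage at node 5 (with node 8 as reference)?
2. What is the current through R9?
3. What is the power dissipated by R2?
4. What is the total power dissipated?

Nodal analysis, taking node 8 as the 0 V reference.
Source V1 fixes V_0 = 5 V.
KCL at each unknown node (sum of currents leaving = 0; resistances in Ω):
  Node 1: (V_1 - 5)/4700 + (V_1 - V_2)/1800 + (V_1 - V_4)/6800 = 0
  Node 2: (V_2 - V_1)/1800 + (V_2 - V_5)/270 = 0
  Node 3: (V_3 - V_4)/11 + (V_3 - 5)/300 + (V_3 - V_6)/3 = 0
  Node 4: (V_4 - V_3)/11 + (V_4 - V_5)/24000 + (V_4 - V_1)/6800 + (V_4 - V_7)/62000 = 0
  Node 5: (V_5 - V_4)/24000 + (V_5 - V_2)/270 + (V_5 - 0)/68000 = 0
  Node 6: (V_6 - V_7)/16 + (V_6 - V_3)/3 = 0
  Node 7: (V_7 - V_6)/16 + (V_7 - 0)/51 + (V_7 - V_4)/62000 = 0
Collecting terms (coefficients in siemens):
  0.0009154·V_1 - 0.0005556·V_2 - 0.0001471·V_4 = 0.001064
  0.004259·V_2 - 0.0005556·V_1 - 0.003704·V_5 = 0
  0.4276·V_3 - 0.09091·V_4 - 0.3333·V_6 = 0.01667
  0.09111·V_4 - 0.0001471·V_1 - 0.09091·V_3 - 0.00004167·V_5 - 0.00001613·V_7 = 0
  0.00376·V_5 - 0.003704·V_2 - 0.00004167·V_4 = 0
  0.3958·V_6 - 0.3333·V_3 - 0.0625·V_7 = 0
  0.08212·V_7 - 0.00001613·V_4 - 0.0625·V_6 = 0
Solving these 7 simultaneous equations (Gaussian elimination) gives:
  V_1 = 3.029 V, V_2 = 2.819 V, V_3 = 0.9674 V, V_4 = 0.9715 V
  V_5 = 2.788 V, V_6 = 0.9259 V, V_7 = 0.7048 V
Part 1:
  Read off the nodal solution: V_5 = 2.788 V
Part 2:
  I_R9 = (V_2 - V_5)/R9 = (2.819 - 2.788)/270 = 0.0001167 A
  Magnitude: I_R9 = 0.0001167 A
Part 3:
  I_R2 = (V_1 - V_2)/R2 = (3.029 - 2.819)/1800 = 0.0001167 A
  P_R2 = I_R2² × R2 = (0.0001167)² × 1800 = 0.0000245 W
Part 4:
  Power in each resistor, P = (ΔV)²/R:
    P_R1 = (5 - 3.029)²/4700 = 0.0008263 W
    P_R2 = (3.029 - 2.819)²/1800 = 0.0000245 W
    P_R3 = (0.9674 - 0.9715)²/11 = 0.000001539 W
    P_R4 = (0.9715 - 2.788)²/24000 = 0.0001375 W
    P_R5 = (0.9259 - 0.7048)²/16 = 0.003054 W
    P_R6 = (0.7048 - 0)²/51 = 0.009741 W
    P_R7 = (5 - 0.9674)²/300 = 0.05421 W
    P_R8 = (3.029 - 0.9715)²/6800 = 0.0006227 W
    P_R9 = (2.819 - 2.788)²/270 = 0.000003676 W
    P_R10 = (0.9674 - 0.9259)²/3 = 0.0005727 W
    P_R11 = (0.9715 - 0.7048)²/62000 = 0.000001147 W
    P_R12 = (2.788 - 0)²/68000 = 0.0001143 W
  P_total = P_R1 + P_R2 + P_R3 + P_R4 + P_R5 + P_R6 + P_R7 + P_R8 + P_R9 + P_R10 + P_R11 + P_R12 = 0.06931 W

Final answers:
1. V_5 = 2.788 V
2. I_R9 = 0.0001167 A
3. P_R2 = 2.45e-05 W
4. P_total = 0.06931 W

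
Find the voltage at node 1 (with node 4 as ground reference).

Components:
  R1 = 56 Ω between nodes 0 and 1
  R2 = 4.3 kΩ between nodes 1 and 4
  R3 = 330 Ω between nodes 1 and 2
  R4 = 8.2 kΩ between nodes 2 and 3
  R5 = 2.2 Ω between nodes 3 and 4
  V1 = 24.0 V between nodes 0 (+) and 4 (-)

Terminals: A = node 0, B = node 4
Nodal analysis, taking node 4 as the 0 V reference.
Source V1 fixes V_0 = 24 V.
KCL at each unknown node (sum of currents leaving = 0; resistances in Ω):
  Node 1: (V_1 - 24)/56 + (V_1 - 0)/4300 + (V_1 - V_2)/330 = 0
  Node 2: (V_2 - V_1)/330 + (V_2 - V_3)/8200 = 0
  Node 3: (V_3 - V_2)/8200 + (V_3 - 0)/2.2 = 0
Collecting terms (coefficients in siemens):
  0.02112·V_1 - 0.00303·V_2 = 0.4286
  0.003152·V_2 - 0.00303·V_1 - 0.000122·V_3 = 0
  0.4547·V_3 - 0.000122·V_2 = 0
Solving these 3 simultaneous equations (Gaussian elimination) gives:
  V_1 = 23.54 V, V_2 = 22.63 V, V_3 = 0.006069 V
The requested potential is V_1 = 23.54 V.

Final answer: V_1 = 23.54 V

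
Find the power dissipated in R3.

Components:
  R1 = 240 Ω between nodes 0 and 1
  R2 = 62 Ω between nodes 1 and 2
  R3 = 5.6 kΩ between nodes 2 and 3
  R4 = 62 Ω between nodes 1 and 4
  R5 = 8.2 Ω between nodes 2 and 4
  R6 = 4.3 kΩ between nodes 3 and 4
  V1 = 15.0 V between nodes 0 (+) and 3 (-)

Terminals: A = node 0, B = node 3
Nodal analysis, taking node 3 as the 0 V reference.
Source V1 fixes V_0 = 15 V.
KCL at each unknown node (sum of currents leaving = 0; resistances in Ω):
  Node 1: (V_1 - 15)/240 + (V_1 - V_2)/62 + (V_1 - V_4)/62 = 0
  Node 2: (V_2 - V_1)/62 + (V_2 - 0)/5600 + (V_2 - V_4)/8.2 = 0
  Node 4: (V_4 - V_1)/62 + (V_4 - V_2)/8.2 + (V_4 - 0)/4300 = 0
Collecting terms (coefficients in siemens):
  0.03642·V_1 - 0.01613·V_2 - 0.01613·V_4 = 0.0625
  0.1383·V_2 - 0.01613·V_1 - 0.122·V_4 = 0
  0.1383·V_4 - 0.01613·V_1 - 0.122·V_2 = 0
Solving these 3 simultaneous equations (Gaussian elimination) gives:
  V_1 = 13.67 V, V_2 = 13.5 V, V_4 = 13.49 V
I_R3 = (V_2 - V_3)/R3 = (13.5 - 0)/5600 = 0.00241 A
P_R3 = I_R3² × R3 = (0.00241)² × 5600 = 0.03253 W

Final answer: 0.03253 W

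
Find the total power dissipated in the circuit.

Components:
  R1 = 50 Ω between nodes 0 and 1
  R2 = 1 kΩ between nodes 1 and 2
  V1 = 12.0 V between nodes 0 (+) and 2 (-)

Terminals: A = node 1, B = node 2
Nodal analysis, taking node 2 as the 0 V reference.
Source V1 fixes V_0 = 12 V.
KCL at each unknown node (sum of currents leaving = 0; resistances in Ω):
  Node 1: (V_1 - 12)/50 + (V_1 - 0)/1000 = 0
Collecting terms: 0.021 × V_1 = 0.24  =>  V_1 = 11.43 V
Power in each resistor, P = (ΔV)²/R:
  P_R1 = (12 - 11.43)²/50 = 0.006531 W
  P_R2 = (11.43 - 0)²/1000 = 0.1306 W
P_total = P_R1 + P_R2 = 0.1371 W

Final answer: 0.1371 W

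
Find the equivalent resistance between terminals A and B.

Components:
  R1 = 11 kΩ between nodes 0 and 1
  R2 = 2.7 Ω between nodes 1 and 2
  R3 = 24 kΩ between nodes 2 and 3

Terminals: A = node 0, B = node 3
Reduce the network between node 0 (A) and node 3 (B) by series/parallel combination:
  Rs1 = R1 + R2 (series, joined only at node 1) = 11000 + 2.7 = 11000 Ω
  Rs2 = R3 + Rs1 (series, joined only at node 2) = 24000 + 11000 = 35000 Ω
R_eq = 35 kΩ

Final answer: 35 kΩ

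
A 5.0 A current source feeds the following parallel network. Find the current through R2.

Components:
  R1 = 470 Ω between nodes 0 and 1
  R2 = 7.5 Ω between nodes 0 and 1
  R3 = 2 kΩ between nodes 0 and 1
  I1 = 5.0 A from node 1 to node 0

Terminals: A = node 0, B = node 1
All resistors sit directly between nodes 0 and 1, so they are in parallel and share one voltage V; the full source current 5 A splits among them.
1/R_par = 1/470 + 1/7.5 + 1/2000 = 0.136 S  =>  R_par = 7.355 Ω
V = I × R_par = 5 × 7.355 = 36.78 V
I_R2 = V/R2 = 36.78/7.5 = 4.903 A

Final answer: 4.903 A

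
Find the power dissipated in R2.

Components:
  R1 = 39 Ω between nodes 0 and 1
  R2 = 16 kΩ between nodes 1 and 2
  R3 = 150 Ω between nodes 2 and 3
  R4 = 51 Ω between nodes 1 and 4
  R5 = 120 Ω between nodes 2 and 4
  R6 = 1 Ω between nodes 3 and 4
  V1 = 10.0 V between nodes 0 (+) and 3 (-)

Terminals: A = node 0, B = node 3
Nodal analysis, taking node 3 as the 0 V reference.
Source V1 fixes V_0 = 10 V.
KCL at each unknown node (sum of currents leaving = 0; resistances in Ω):
  Node 1: (V_1 - 10)/39 + (V_1 - V_2)/16000 + (V_1 - V_4)/51 = 0
  Node 2: (V_2 - V_1)/16000 + (V_2 - 0)/150 + (V_2 - V_4)/120 = 0
  Node 4: (V_4 - V_1)/51 + (V_4 - V_2)/120 + (V_4 - 0)/1 = 0
Collecting terms (coefficients in siemens):
  0.04531·V_1 - 0.0000625·V_2 - 0.01961·V_4 = 0.2564
  0.01506·V_2 - 0.0000625·V_1 - 0.008333·V_4 = 0
  1.028·V_4 - 0.01961·V_1 - 0.008333·V_2 = 0
Solving these 3 simultaneous equations (Gaussian elimination) gives:
  V_1 = 5.706 V, V_2 = 0.08428 V, V_4 = 0.1095 V
I_R2 = (V_1 - V_2)/R2 = (5.706 - 0.08428)/16000 = 0.0003514 A
P_R2 = I_R2² × R2 = (0.0003514)² × 16000 = 0.001975 W

Final answer: 0.001975 W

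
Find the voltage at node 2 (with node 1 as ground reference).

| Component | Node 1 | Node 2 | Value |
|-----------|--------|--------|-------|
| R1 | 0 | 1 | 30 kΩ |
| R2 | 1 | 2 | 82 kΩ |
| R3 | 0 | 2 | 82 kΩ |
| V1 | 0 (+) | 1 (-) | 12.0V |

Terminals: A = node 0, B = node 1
Nodal analysis, taking node 1 as the 0 V reference.
Source V1 fixes V_0 = 12 V.
KCL at each unknown node (sum of currents leaving = 0; resistances in Ω):
  Node 2: (V_2 - 0)/82000 + (V_2 - 12)/82000 = 0
Collecting terms: 0.00002439 × V_2 = 0.0001463  =>  V_2 = 6 V
The requested potential is V_2 = 6 V.

Final answer: V_2 = 6 V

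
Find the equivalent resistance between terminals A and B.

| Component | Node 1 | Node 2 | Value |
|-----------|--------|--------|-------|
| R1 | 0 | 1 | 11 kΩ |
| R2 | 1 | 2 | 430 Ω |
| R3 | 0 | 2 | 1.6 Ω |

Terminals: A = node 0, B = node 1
Reduce the network between node 0 (A) and node 1 (B) by series/parallel combination:
  Rs1 = R3 + R2 (series, joined only at node 2) = 1.6 + 430 = 431.6 Ω
  Rp1 = R1 ‖ Rs1 (parallel, both between nodes 0 and 1) = 1/(1/11000 + 1/431.6) = 415.3 Ω
R_eq = 415.3 Ω

Final answer: 415.3 Ω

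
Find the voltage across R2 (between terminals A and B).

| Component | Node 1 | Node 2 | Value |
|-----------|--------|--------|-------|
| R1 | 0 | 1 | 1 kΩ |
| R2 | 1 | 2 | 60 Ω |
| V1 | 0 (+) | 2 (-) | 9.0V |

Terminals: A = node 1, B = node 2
R1 and R2 are in series across V1 (node 0 → node 1 → node 2), and the output A–B is taken across R2, so this is a voltage divider.
Series current: I = V1/(R1 + R2) = 9/(1000 + 60) = 9/1060 = 0.008491 A
V_R2 = I × R2 = V1 × R2/(R1 + R2) = 9 × 60/1060 = 0.5094 V

Final answer: 0.5094 V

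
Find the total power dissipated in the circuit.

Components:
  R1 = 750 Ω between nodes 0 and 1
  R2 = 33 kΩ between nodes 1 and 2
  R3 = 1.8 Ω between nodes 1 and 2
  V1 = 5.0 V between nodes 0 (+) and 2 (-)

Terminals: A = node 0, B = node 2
Nodal analysis, taking node 2 as the 0 V reference.
Source V1 fixes V_0 = 5 V.
KCL at each unknown node (sum of currents leaving = 0; resistances in Ω):
  Node 1: (V_1 - 5)/750 + (V_1 - 0)/33000 + (V_1 - 0)/1.8 = 0
Collecting terms: 0.5569 × V_1 = 0.006667  =>  V_1 = 0.01197 V
Power in each resistor, P = (ΔV)²/R:
  P_R1 = (5 - 0.01197)²/750 = 0.03317 W
  P_R2 = (0.01197 - 0)²/33000 = 0.000000004342 W
  P_R3 = (0.01197 - 0)²/1.8 = 0.00007961 W
P_total = P_R1 + P_R2 + P_R3 = 0.03325 W

Final answer: 0.03325 W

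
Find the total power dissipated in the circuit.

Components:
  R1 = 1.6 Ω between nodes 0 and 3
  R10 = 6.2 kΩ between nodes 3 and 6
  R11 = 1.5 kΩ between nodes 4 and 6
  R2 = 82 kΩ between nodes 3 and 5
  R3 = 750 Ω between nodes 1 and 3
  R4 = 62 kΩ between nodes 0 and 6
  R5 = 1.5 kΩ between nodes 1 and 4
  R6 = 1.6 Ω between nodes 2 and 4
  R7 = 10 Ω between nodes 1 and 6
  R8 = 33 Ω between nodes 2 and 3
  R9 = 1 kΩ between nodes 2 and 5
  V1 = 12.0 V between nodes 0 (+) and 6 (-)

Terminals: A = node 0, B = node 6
Nodal analysis, taking node 6 as the 0 V reference.
Source V1 fixes V_0 = 12 V.
KCL at each unknown node (sum of currents leaving = 0; resistances in Ω):
  Node 1: (V_1 - V_3)/750 + (V_1 - V_4)/1500 + (V_1 - 0)/10 = 0
  Node 2: (V_2 - V_4)/1.6 + (V_2 - V_3)/33 + (V_2 - V_5)/1000 = 0
  Node 3: (V_3 - 12)/1.6 + (V_3 - V_5)/82000 + (V_3 - V_1)/750 + (V_3 - V_2)/33 + (V_3 - 0)/6200 = 0
  Node 4: (V_4 - V_1)/1500 + (V_4 - V_2)/1.6 + (V_4 - 0)/1500 = 0
  Node 5: (V_5 - V_3)/82000 + (V_5 - V_2)/1000 = 0
Collecting terms (coefficients in siemens):
  0.102·V_1 - 0.001333·V_3 - 0.0006667·V_4 = 0
  0.6563·V_2 - 0.0303·V_3 - 0.625·V_4 - 0.001·V_5 = 0
  0.6568·V_3 - 0.001333·V_1 - 0.0303·V_2 - 0.0000122·V_5 = 7.5
  0.6263·V_4 - 0.0006667·V_1 - 0.625·V_2 = 0
  0.001012·V_5 - 0.001·V_2 - 0.0000122·V_3 = 0
Solving these 5 simultaneous equations (Gaussian elimination) gives:
  V_1 = 0.2309 V, V_2 = 11.45 V, V_3 = 11.95 V, V_4 = 11.43 V
  V_5 = 11.46 V
Power in each resistor, P = (ΔV)²/R:
  P_R1 = (12 - 11.95)²/1.6 = 0.001704 W
  P_R2 = (11.95 - 11.46)²/82000 = 0.000002946 W
  P_R3 = (0.2309 - 11.95)²/750 = 0.183 W
  P_R4 = (12 - 0)²/62000 = 0.002323 W
  P_R5 = (0.2309 - 11.43)²/1500 = 0.08356 W
  P_R6 = (11.45 - 11.43)²/1.6 = 0.0003639 W
  P_R7 = (0.2309 - 0)²/10 = 0.00533 W
  P_R8 = (11.45 - 11.95)²/33 = 0.007499 W
  P_R9 = (11.45 - 11.46)²/1000 = 0.00000003592 W
  P_R10 = (11.95 - 0)²/6200 = 0.02302 W
  P_R11 = (11.43 - 0)²/1500 = 0.08704 W
P_total = P_R1 + P_R2 + P_R3 + P_R4 + P_R5 + P_R6 + P_R7 + P_R8 + P_R9 + P_R10 + P_R11 = 0.3939 W

Final answer: 0.3939 W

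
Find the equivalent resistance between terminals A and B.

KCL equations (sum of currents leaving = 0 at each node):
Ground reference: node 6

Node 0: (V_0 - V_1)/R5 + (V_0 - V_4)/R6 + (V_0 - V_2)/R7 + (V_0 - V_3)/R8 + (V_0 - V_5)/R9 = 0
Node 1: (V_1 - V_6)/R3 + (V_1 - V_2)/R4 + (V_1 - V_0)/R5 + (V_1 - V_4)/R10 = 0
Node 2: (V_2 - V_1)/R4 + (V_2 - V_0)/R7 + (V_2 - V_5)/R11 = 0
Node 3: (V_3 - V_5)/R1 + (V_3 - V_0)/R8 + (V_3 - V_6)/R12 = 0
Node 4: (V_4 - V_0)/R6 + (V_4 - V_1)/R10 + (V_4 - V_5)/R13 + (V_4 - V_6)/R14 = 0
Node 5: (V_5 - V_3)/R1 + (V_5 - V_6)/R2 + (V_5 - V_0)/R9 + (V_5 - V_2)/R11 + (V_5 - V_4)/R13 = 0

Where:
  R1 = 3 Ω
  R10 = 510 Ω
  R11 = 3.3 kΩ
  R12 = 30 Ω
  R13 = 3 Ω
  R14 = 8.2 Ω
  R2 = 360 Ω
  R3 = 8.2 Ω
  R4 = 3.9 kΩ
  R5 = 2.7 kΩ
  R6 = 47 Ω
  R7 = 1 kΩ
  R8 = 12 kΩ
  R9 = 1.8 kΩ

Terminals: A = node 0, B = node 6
The network is not a plain series/parallel combination. Inject a 1 A test current into terminal A (node 0) and return it from terminal B (node 6); then R_eq = V_A / (1 A).
Nodal analysis, taking node 6 as the 0 V reference.
Current source I_test pushes 1 A into node 0 and draws it out of node 6.
KCL at each unknown node (sum of currents leaving = 0; resistances in Ω):
  Node 0: (V_0 - V_1)/2700 + (V_0 - V_4)/47 + (V_0 - V_2)/1000 + (V_0 - V_3)/12000 + (V_0 - V_5)/1800 - 1 = 0
  Node 1: (V_1 - V_0)/2700 + (V_1 - 0)/8.2 + (V_1 - V_2)/3900 + (V_1 - V_4)/510 = 0
  Node 2: (V_2 - V_0)/1000 + (V_2 - V_1)/3900 + (V_2 - V_5)/3300 = 0
  Node 3: (V_3 - V_0)/12000 + (V_3 - V_5)/3 + (V_3 - 0)/30 = 0
  Node 4: (V_4 - V_0)/47 + (V_4 - V_1)/510 + (V_4 - V_5)/3 + (V_4 - 0)/8.2 = 0
  Node 5: (V_5 - V_0)/1800 + (V_5 - V_2)/3300 + (V_5 - V_3)/3 + (V_5 - V_4)/3 + (V_5 - 0)/360 = 0
Collecting terms (coefficients in siemens):
  0.02329·V_0 - 0.0003704·V_1 - 0.001·V_2 - 0.00008333·V_3 - 0.02128·V_4 - 0.0005556·V_5 = 1
  0.1245·V_1 - 0.0003704·V_0 - 0.0002564·V_2 - 0.001961·V_4 = 0
  0.001559·V_2 - 0.001·V_0 - 0.0002564·V_1 - 0.000303·V_5 = 0
  0.3667·V_3 - 0.00008333·V_0 - 0.3333·V_5 = 0
  0.4785·V_4 - 0.02128·V_0 - 0.001961·V_1 - 0.3333·V_5 = 0
  0.6703·V_5 - 0.0005556·V_0 - 0.000303·V_2 - 0.3333·V_3 - 0.3333·V_4 = 0
Solving these 6 simultaneous equations (Gaussian elimination) gives:
  V_0 = 50.3 V, V_1 = 0.3176 V, V_2 = 33.44 V, V_3 = 5.31 V
  V_4 = 6.298 V, V_5 = 5.829 V
R_eq = V_0 / 1 A = 50.3 Ω

Final answer: 50.3 Ω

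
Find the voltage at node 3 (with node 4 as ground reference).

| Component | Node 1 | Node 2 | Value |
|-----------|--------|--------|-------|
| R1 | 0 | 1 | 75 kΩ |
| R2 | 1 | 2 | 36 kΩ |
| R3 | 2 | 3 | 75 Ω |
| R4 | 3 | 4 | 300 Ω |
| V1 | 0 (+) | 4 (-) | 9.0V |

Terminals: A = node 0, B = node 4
Nodal analysis, taking node 4 as the 0 V reference.
Source V1 fixes V_0 = 9 V.
KCL at each unknown node (sum of currents leaving = 0; resistances in Ω):
  Node 1: (V_1 - 9)/75000 + (V_1 - V_2)/36000 = 0
  Node 2: (V_2 - V_1)/36000 + (V_2 - V_3)/75 = 0
  Node 3: (V_3 - V_2)/75 + (V_3 - 0)/300 = 0
Collecting terms (coefficients in siemens):
  0.00004111·V_1 - 0.00002778·V_2 = 0.00012
  0.01336·V_2 - 0.00002778·V_1 - 0.01333·V_3 = 0
  0.01667·V_3 - 0.01333·V_2 = 0
Solving these 3 simultaneous equations (Gaussian elimination) gives:
  V_1 = 2.939 V, V_2 = 0.0303 V, V_3 = 0.02424 V
The requested potential is V_3 = 0.02424 V.

Final answer: V_3 = 0.02424 V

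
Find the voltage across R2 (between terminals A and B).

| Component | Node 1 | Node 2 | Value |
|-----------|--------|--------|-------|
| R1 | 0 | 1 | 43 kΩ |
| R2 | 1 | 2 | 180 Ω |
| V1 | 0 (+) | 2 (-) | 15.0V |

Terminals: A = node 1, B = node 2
R1 and R2 are in series across V1 (node 0 → node 1 → node 2), and the output A–B is taken across R2, so this is a voltage divider.
Series current: I = V1/(R1 + R2) = 15/(43000 + 180) = 15/43180 = 0.0003474 A
V_R2 = I × R2 = V1 × R2/(R1 + R2) = 15 × 180/43180 = 0.06253 V

Final answer: 0.06253 V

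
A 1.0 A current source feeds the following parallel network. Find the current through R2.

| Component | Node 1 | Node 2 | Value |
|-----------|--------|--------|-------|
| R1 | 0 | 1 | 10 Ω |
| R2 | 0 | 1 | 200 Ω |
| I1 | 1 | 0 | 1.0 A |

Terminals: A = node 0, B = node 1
All resistors sit directly between nodes 0 and 1, so they are in parallel and share one voltage V; the full source current 1 A splits among them.
1/R_par = 1/10 + 1/200 = 0.105 S  =>  R_par = 9.524 Ω
V = I × R_par = 1 × 9.524 = 9.524 V
I_R2 = V/R2 = 9.524/200 = 0.04762 A

Final answer: 0.04762 A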